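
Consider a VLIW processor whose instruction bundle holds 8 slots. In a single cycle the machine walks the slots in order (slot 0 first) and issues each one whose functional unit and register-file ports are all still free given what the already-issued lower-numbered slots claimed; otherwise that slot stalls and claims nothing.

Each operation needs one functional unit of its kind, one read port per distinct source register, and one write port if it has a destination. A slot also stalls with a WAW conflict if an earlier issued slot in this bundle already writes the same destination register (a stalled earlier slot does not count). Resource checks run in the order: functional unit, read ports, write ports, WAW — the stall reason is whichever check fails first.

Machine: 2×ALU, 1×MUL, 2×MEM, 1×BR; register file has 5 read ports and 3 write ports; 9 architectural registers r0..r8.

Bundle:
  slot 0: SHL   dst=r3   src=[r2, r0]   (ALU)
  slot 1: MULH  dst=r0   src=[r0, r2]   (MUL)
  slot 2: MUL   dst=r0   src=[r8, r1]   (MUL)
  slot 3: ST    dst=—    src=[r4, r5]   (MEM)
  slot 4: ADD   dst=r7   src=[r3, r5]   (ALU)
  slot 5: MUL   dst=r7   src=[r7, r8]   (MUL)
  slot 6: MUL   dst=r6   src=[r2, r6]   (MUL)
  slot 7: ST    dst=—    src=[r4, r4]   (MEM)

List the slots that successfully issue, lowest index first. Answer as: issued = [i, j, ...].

#0 ALU src=r2,r0 dispatched  <A:1 Mu:1 Ld:2 B:1 rd:3 wr:2>
#1 MUL src=r0,r2 dispatched  <A:1 Mu:0 Ld:2 B:1 rd:1 wr:1>
#2 MUL src=r8,r1 held:FU  <A:1 Mu:0 Ld:2 B:1 rd:1 wr:1>
#3 MEM src=r4,r5 held:RD_PORT  <A:1 Mu:0 Ld:2 B:1 rd:1 wr:1>
#4 ALU src=r3,r5 held:RD_PORT  <A:1 Mu:0 Ld:2 B:1 rd:1 wr:1>
#5 MUL src=r7,r8 held:FU  <A:1 Mu:0 Ld:2 B:1 rd:1 wr:1>
#6 MUL src=r2,r6 held:FU  <A:1 Mu:0 Ld:2 B:1 rd:1 wr:1>
#7 MEM src=r4,r4 dispatched  <A:1 Mu:0 Ld:1 B:1 rd:0 wr:1>

issued = [0, 1, 7]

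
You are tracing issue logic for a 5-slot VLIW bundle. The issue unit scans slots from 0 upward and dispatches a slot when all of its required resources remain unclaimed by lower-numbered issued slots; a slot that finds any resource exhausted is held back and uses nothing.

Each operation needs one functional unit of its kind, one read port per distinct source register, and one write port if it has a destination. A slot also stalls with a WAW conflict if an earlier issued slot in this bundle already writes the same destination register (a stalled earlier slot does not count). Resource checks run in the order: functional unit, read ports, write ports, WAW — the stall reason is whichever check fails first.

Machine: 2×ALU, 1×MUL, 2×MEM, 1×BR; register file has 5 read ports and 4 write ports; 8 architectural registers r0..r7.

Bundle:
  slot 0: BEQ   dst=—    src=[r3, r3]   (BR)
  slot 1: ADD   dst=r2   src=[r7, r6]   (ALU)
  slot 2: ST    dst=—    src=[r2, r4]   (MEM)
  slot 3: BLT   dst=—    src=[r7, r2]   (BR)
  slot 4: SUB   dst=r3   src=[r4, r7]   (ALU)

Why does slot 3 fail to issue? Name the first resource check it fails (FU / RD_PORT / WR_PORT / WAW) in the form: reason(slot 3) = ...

reason(slot 3) = FU

#0 BR src=r3,r3 dispatched  <A:2 Mu:1 Ld:2 B:0 rd:4 wr:4>
#1 ALU src=r7,r6 dispatched  <A:1 Mu:1 Ld:2 B:0 rd:2 wr:3>
#2 MEM src=r2,r4 dispatched  <A:1 Mu:1 Ld:1 B:0 rd:0 wr:3>
#3 BR src=r7,r2 held:FU  <A:1 Mu:1 Ld:1 B:0 rd:0 wr:3>
#4 ALU src=r4,r7 held:RD_PORT  <A:1 Mu:1 Ld:1 B:0 rd:0 wr:3>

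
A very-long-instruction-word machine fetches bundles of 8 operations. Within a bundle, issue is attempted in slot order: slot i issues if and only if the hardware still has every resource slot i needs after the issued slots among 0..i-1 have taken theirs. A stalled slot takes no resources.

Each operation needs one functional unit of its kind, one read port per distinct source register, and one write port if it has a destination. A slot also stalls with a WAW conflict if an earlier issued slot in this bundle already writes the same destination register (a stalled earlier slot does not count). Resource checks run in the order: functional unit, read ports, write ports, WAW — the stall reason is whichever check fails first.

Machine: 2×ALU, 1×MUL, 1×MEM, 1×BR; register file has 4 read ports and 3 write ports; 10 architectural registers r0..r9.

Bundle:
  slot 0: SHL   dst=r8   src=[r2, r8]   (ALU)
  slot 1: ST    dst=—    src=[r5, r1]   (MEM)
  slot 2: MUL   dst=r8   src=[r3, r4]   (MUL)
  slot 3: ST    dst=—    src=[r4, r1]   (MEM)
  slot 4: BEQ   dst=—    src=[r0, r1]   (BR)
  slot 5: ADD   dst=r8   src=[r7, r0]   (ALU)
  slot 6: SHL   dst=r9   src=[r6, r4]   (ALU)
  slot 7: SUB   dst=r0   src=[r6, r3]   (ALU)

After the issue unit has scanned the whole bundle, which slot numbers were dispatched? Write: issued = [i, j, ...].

slot 0 (ALU): ISSUE — free A1,Mu1,Ld1,B1 rp2 wp2
slot 1 (MEM): ISSUE — free A1,Mu1,Ld0,B1 rp0 wp2
slot 2 (MUL): stall RD_PORT — free A1,Mu1,Ld0,B1 rp0 wp2
slot 3 (MEM): stall FU — free A1,Mu1,Ld0,B1 rp0 wp2
slot 4 (BR): stall RD_PORT — free A1,Mu1,Ld0,B1 rp0 wp2
slot 5 (ALU): stall RD_PORT — free A1,Mu1,Ld0,B1 rp0 wp2
slot 6 (ALU): stall RD_PORT — free A1,Mu1,Ld0,B1 rp0 wp2
slot 7 (ALU): stall RD_PORT — free A1,Mu1,Ld0,B1 rp0 wp2

issued = [0, 1]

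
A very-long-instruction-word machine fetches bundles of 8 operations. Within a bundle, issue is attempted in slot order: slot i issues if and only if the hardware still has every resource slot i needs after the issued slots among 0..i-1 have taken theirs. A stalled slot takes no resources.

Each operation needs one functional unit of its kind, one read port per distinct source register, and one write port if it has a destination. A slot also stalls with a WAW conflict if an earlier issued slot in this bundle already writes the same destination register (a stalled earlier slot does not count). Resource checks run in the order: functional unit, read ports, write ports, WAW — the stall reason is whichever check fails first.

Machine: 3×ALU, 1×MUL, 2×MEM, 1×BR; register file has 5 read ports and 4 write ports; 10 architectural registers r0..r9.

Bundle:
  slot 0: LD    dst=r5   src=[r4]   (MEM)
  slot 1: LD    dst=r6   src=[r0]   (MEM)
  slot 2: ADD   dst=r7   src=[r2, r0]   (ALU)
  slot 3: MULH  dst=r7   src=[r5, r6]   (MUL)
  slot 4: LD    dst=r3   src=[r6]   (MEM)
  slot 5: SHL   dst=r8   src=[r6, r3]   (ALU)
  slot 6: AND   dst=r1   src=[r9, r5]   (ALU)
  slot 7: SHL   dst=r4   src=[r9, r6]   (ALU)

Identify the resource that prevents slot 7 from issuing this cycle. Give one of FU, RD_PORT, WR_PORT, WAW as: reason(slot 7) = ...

reason(slot 7) = RD_PORT

slot 0 (MEM): ISSUE — free A3,Mu1,Ld1,B1 rp4 wp3
slot 1 (MEM): ISSUE — free A3,Mu1,Ld0,B1 rp3 wp2
slot 2 (ALU): ISSUE — free A2,Mu1,Ld0,B1 rp1 wp1
slot 3 (MUL): stall RD_PORT — free A2,Mu1,Ld0,B1 rp1 wp1
slot 4 (MEM): stall FU — free A2,Mu1,Ld0,B1 rp1 wp1
slot 5 (ALU): stall RD_PORT — free A2,Mu1,Ld0,B1 rp1 wp1
slot 6 (ALU): stall RD_PORT — free A2,Mu1,Ld0,B1 rp1 wp1
slot 7 (ALU): stall RD_PORT — free A2,Mu1,Ld0,B1 rp1 wp1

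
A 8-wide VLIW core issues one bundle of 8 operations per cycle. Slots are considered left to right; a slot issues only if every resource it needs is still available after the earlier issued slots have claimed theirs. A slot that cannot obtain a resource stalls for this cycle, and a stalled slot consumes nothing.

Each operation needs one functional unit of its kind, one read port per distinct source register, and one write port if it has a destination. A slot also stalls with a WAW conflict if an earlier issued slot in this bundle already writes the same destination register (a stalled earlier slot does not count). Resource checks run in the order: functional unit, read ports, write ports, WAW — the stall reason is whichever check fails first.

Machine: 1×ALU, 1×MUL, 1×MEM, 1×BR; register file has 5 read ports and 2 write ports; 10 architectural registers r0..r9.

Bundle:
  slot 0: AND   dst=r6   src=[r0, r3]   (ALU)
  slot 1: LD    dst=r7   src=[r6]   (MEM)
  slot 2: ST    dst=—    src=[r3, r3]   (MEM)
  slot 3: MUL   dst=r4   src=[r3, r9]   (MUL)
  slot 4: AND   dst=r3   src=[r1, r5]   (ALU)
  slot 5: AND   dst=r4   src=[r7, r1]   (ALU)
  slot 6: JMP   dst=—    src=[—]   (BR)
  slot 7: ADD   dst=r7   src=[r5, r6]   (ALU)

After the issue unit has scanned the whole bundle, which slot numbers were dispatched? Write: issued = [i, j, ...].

slot 0 (ALU): ISSUE — free A0,Mu1,Ld1,B1 rp3 wp1
slot 1 (MEM): ISSUE — free A0,Mu1,Ld0,B1 rp2 wp0
slot 2 (MEM): stall FU — free A0,Mu1,Ld0,B1 rp2 wp0
slot 3 (MUL): stall WR_PORT — free A0,Mu1,Ld0,B1 rp2 wp0
slot 4 (ALU): stall FU — free A0,Mu1,Ld0,B1 rp2 wp0
slot 5 (ALU): stall FU — free A0,Mu1,Ld0,B1 rp2 wp0
slot 6 (BR): ISSUE — free A0,Mu1,Ld0,B0 rp2 wp0
slot 7 (ALU): stall FU — free A0,Mu1,Ld0,B0 rp2 wp0

issued = [0, 1, 6]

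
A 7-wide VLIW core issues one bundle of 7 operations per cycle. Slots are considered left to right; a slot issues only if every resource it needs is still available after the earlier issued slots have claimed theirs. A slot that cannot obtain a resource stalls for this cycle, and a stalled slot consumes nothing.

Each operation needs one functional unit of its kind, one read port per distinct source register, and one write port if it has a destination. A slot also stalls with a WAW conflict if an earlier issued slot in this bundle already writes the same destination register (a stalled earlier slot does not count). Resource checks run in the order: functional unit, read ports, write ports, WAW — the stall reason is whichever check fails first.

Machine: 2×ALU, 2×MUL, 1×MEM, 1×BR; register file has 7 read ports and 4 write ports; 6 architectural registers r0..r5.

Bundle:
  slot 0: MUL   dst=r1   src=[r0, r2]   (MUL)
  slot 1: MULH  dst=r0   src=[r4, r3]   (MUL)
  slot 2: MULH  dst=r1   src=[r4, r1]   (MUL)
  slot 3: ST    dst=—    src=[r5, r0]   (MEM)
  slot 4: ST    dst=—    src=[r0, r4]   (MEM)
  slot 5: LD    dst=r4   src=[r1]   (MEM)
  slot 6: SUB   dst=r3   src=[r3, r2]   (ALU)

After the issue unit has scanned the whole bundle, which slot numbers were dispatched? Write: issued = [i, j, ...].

issued = [0, 1, 3]

[0] MUL needs rd=2 wr=1: ok; after: ALU=2 MUL=1 MEM=1 BR=1, R=5, W=3
[1] MUL needs rd=2 wr=1: ok; after: ALU=2 MUL=0 MEM=1 BR=1, R=3, W=2
[2] MUL needs rd=2 wr=1: FU; after: ALU=2 MUL=0 MEM=1 BR=1, R=3, W=2
[3] MEM needs rd=2 wr=0: ok; after: ALU=2 MUL=0 MEM=0 BR=1, R=1, W=2
[4] MEM needs rd=2 wr=0: FU; after: ALU=2 MUL=0 MEM=0 BR=1, R=1, W=2
[5] MEM needs rd=1 wr=1: FU; after: ALU=2 MUL=0 MEM=0 BR=1, R=1, W=2
[6] ALU needs rd=2 wr=1: RD_PORT; after: ALU=2 MUL=0 MEM=0 BR=1, R=1, W=2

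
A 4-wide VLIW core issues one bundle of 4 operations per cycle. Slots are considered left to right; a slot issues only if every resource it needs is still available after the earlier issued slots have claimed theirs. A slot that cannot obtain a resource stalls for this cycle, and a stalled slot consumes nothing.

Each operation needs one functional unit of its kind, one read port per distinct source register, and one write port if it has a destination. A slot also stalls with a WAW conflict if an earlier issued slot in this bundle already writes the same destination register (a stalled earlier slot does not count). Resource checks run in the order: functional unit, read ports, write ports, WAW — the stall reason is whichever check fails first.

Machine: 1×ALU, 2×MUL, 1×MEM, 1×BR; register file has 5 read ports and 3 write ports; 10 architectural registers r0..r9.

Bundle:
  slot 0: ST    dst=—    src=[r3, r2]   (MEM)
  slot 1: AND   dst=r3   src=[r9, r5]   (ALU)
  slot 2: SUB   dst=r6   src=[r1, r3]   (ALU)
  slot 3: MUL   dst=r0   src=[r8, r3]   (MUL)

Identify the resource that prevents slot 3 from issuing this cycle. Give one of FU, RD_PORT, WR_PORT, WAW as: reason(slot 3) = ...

  0. MEM ⇒ go  {1A/2Mu/0Ld/1B | 3r 3w}
  1. ALU→r3 ⇒ go  {0A/2Mu/0Ld/1B | 1r 2w}
  2. ALU→r6 ⇒ no(FU)  {0A/2Mu/0Ld/1B | 1r 2w}
  3. MUL→r0 ⇒ no(RD_PORT)  {0A/2Mu/0Ld/1B | 1r 2w}

reason(slot 3) = RD_PORT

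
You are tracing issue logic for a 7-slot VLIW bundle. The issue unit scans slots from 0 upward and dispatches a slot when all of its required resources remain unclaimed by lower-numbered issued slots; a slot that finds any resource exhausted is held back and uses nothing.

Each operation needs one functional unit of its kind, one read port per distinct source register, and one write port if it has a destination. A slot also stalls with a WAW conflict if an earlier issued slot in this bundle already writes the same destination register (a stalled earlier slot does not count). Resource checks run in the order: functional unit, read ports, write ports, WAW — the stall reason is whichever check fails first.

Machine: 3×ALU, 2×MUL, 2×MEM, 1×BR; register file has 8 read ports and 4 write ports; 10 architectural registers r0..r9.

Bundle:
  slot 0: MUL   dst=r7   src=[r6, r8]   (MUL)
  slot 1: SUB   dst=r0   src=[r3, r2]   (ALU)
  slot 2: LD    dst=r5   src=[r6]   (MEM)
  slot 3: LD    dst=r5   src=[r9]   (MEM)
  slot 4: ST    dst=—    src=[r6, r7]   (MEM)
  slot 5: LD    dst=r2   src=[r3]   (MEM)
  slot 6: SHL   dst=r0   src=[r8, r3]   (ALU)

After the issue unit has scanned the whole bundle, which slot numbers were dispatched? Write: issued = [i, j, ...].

issued = [0, 1, 2, 4]

  0. MUL→r7 ⇒ go  {3A/1Mu/2Ld/1B | 6r 3w}
  1. ALU→r0 ⇒ go  {2A/1Mu/2Ld/1B | 4r 2w}
  2. MEM→r5 ⇒ go  {2A/1Mu/1Ld/1B | 3r 1w}
  3. MEM→r5 ⇒ no(WAW)  {2A/1Mu/1Ld/1B | 3r 1w}
  4. MEM ⇒ go  {2A/1Mu/0Ld/1B | 1r 1w}
  5. MEM→r2 ⇒ no(FU)  {2A/1Mu/0Ld/1B | 1r 1w}
  6. ALU→r0 ⇒ no(RD_PORT)  {2A/1Mu/0Ld/1B | 1r 1w}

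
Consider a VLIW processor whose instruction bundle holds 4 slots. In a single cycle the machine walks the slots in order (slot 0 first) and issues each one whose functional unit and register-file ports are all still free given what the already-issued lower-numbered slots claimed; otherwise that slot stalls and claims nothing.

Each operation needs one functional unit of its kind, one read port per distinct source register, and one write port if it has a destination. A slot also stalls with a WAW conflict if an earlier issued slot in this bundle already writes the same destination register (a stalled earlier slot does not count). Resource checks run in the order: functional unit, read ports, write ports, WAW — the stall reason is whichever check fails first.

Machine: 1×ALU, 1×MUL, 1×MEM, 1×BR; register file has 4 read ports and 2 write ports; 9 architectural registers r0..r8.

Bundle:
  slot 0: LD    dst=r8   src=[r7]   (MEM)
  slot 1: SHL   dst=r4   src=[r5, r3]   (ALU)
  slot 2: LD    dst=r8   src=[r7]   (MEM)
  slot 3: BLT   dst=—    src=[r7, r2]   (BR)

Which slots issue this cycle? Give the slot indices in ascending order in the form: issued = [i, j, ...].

issued = [0, 1]

#0 MEM src=r7 dispatched  <A:1 Mu:1 Ld:0 B:1 rd:3 wr:1>
#1 ALU src=r5,r3 dispatched  <A:0 Mu:1 Ld:0 B:1 rd:1 wr:0>
#2 MEM src=r7 held:FU  <A:0 Mu:1 Ld:0 B:1 rd:1 wr:0>
#3 BR src=r7,r2 held:RD_PORT  <A:0 Mu:1 Ld:0 B:1 rd:1 wr:0>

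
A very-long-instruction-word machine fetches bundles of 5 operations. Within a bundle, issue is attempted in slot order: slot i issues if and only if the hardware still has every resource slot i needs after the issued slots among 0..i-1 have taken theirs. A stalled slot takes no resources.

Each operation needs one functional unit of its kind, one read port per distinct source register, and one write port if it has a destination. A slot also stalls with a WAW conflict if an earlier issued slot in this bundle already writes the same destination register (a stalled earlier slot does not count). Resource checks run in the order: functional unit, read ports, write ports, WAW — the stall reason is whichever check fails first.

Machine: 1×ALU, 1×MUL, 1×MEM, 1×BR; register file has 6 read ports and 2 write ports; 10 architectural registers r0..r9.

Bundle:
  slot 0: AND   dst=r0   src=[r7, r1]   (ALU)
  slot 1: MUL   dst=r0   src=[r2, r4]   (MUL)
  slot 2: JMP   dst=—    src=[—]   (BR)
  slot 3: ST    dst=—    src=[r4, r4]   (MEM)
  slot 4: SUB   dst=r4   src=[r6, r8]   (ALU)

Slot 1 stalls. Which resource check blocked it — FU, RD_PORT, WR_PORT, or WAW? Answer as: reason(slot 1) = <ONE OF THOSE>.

#0 ALU src=r7,r1 dispatched  <A:0 Mu:1 Ld:1 B:1 rd:4 wr:1>
#1 MUL src=r2,r4 held:WAW  <A:0 Mu:1 Ld:1 B:1 rd:4 wr:1>
#2 BR src=- dispatched  <A:0 Mu:1 Ld:1 B:0 rd:4 wr:1>
#3 MEM src=r4,r4 dispatched  <A:0 Mu:1 Ld:0 B:0 rd:3 wr:1>
#4 ALU src=r6,r8 held:FU  <A:0 Mu:1 Ld:0 B:0 rd:3 wr:1>

reason(slot 1) = WAW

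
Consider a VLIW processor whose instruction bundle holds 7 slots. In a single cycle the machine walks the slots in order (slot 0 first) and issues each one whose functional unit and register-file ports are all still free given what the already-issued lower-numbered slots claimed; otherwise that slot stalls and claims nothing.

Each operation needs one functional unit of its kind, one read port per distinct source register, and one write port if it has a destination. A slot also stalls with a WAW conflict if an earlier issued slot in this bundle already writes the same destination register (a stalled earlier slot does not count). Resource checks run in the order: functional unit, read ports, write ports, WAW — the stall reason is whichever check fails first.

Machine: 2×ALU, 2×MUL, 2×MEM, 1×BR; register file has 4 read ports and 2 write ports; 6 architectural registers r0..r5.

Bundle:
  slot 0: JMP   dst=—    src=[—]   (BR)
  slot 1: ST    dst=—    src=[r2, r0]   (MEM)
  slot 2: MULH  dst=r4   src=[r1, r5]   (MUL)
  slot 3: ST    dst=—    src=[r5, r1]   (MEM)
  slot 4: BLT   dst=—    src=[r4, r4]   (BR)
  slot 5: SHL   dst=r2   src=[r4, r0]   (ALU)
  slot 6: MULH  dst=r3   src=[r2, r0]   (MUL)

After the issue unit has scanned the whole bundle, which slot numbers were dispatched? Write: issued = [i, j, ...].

#0 BR src=- dispatched  <A:2 Mu:2 Ld:2 B:0 rd:4 wr:2>
#1 MEM src=r2,r0 dispatched  <A:2 Mu:2 Ld:1 B:0 rd:2 wr:2>
#2 MUL src=r1,r5 dispatched  <A:2 Mu:1 Ld:1 B:0 rd:0 wr:1>
#3 MEM src=r5,r1 held:RD_PORT  <A:2 Mu:1 Ld:1 B:0 rd:0 wr:1>
#4 BR src=r4,r4 held:FU  <A:2 Mu:1 Ld:1 B:0 rd:0 wr:1>
#5 ALU src=r4,r0 held:RD_PORT  <A:2 Mu:1 Ld:1 B:0 rd:0 wr:1>
#6 MUL src=r2,r0 held:RD_PORT  <A:2 Mu:1 Ld:1 B:0 rd:0 wr:1>

issued = [0, 1, 2]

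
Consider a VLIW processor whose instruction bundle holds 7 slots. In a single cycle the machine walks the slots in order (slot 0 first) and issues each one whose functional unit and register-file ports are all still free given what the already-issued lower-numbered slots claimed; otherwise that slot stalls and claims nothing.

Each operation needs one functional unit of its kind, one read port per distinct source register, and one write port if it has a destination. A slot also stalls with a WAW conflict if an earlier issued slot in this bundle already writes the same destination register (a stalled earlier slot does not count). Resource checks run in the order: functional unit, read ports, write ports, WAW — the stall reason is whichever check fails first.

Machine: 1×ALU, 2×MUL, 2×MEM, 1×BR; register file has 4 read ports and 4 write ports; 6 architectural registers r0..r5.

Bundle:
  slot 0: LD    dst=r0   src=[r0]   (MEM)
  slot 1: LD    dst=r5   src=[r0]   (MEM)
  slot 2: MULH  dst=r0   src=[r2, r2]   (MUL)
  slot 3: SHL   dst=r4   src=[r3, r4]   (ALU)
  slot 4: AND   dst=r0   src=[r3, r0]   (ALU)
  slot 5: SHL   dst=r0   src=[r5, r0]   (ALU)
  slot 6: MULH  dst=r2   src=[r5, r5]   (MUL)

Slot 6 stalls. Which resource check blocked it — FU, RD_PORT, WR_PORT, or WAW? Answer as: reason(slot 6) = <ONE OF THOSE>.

reason(slot 6) = RD_PORT

#0 MEM src=r0 dispatched  <A:1 Mu:2 Ld:1 B:1 rd:3 wr:3>
#1 MEM src=r0 dispatched  <A:1 Mu:2 Ld:0 B:1 rd:2 wr:2>
#2 MUL src=r2,r2 held:WAW  <A:1 Mu:2 Ld:0 B:1 rd:2 wr:2>
#3 ALU src=r3,r4 dispatched  <A:0 Mu:2 Ld:0 B:1 rd:0 wr:1>
#4 ALU src=r3,r0 held:FU  <A:0 Mu:2 Ld:0 B:1 rd:0 wr:1>
#5 ALU src=r5,r0 held:FU  <A:0 Mu:2 Ld:0 B:1 rd:0 wr:1>
#6 MUL src=r5,r5 held:RD_PORT  <A:0 Mu:2 Ld:0 B:1 rd:0 wr:1>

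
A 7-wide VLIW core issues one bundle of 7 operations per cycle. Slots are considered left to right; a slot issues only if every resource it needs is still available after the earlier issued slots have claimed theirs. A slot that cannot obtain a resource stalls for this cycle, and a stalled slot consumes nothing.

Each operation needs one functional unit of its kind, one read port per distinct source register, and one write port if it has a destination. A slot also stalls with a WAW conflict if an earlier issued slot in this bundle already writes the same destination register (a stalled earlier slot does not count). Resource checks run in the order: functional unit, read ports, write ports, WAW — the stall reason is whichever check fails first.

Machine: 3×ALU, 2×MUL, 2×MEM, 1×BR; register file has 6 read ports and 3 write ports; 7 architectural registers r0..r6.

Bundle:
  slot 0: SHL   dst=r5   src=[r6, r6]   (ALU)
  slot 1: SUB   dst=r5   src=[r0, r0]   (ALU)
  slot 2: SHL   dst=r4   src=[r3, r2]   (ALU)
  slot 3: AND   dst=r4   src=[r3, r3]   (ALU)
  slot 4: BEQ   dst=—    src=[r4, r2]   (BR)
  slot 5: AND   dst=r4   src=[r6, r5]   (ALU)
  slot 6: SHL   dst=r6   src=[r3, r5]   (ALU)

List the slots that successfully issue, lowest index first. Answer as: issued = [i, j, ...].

issued = [0, 2, 4]

slot 0 (ALU): ISSUE — free A2,Mu2,Ld2,B1 rp5 wp2
slot 1 (ALU): stall WAW — free A2,Mu2,Ld2,B1 rp5 wp2
slot 2 (ALU): ISSUE — free A1,Mu2,Ld2,B1 rp3 wp1
slot 3 (ALU): stall WAW — free A1,Mu2,Ld2,B1 rp3 wp1
slot 4 (BR): ISSUE — free A1,Mu2,Ld2,B0 rp1 wp1
slot 5 (ALU): stall RD_PORT — free A1,Mu2,Ld2,B0 rp1 wp1
slot 6 (ALU): stall RD_PORT — free A1,Mu2,Ld2,B0 rp1 wp1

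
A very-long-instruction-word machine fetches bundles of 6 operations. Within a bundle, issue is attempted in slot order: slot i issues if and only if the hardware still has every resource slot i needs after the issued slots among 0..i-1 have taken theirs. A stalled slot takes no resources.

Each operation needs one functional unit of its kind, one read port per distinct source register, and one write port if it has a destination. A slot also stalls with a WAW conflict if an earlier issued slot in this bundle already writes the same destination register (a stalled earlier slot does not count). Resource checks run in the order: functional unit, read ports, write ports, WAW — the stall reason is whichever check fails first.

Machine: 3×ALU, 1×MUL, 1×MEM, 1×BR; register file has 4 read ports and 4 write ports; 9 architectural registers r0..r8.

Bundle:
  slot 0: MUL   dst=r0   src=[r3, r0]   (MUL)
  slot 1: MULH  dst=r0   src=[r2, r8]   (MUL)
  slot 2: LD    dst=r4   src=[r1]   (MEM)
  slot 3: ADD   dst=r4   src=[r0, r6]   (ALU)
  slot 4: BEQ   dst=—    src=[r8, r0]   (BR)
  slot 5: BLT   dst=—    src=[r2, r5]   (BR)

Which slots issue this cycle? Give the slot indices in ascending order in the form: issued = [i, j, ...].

#0 MUL src=r3,r0 dispatched  <A:3 Mu:0 Ld:1 B:1 rd:2 wr:3>
#1 MUL src=r2,r8 held:FU  <A:3 Mu:0 Ld:1 B:1 rd:2 wr:3>
#2 MEM src=r1 dispatched  <A:3 Mu:0 Ld:0 B:1 rd:1 wr:2>
#3 ALU src=r0,r6 held:RD_PORT  <A:3 Mu:0 Ld:0 B:1 rd:1 wr:2>
#4 BR src=r8,r0 held:RD_PORT  <A:3 Mu:0 Ld:0 B:1 rd:1 wr:2>
#5 BR src=r2,r5 held:RD_PORT  <A:3 Mu:0 Ld:0 B:1 rd:1 wr:2>

issued = [0, 2]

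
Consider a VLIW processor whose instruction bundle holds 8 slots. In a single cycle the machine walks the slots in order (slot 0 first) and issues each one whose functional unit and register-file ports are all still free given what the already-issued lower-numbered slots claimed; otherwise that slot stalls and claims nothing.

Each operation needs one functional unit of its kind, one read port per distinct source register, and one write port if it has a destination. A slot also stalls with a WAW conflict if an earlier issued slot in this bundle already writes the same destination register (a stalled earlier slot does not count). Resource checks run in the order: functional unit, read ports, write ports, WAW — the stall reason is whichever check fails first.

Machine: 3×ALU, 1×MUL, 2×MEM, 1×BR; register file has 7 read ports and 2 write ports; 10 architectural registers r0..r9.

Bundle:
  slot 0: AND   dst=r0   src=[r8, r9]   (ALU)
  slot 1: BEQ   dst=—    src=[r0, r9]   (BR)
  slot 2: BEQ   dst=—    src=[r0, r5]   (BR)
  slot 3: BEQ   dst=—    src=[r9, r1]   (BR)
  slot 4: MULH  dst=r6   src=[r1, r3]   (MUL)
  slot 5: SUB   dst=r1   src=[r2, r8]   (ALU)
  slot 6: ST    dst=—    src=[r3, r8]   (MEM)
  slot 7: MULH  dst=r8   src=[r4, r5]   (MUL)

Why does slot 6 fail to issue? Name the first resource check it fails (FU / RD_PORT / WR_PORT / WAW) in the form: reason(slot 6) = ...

reason(slot 6) = RD_PORT

(0) want 1×ALU +2rd +1wr — yes → AL2|MU1|ME2|BR1|rd5|wr1
(1) want 1×BR +2rd +0wr — yes → AL2|MU1|ME2|BR0|rd3|wr1
(2) want 1×BR +2rd +0wr — FU → AL2|MU1|ME2|BR0|rd3|wr1
(3) want 1×BR +2rd +0wr — FU → AL2|MU1|ME2|BR0|rd3|wr1
(4) want 1×MUL +2rd +1wr — yes → AL2|MU0|ME2|BR0|rd1|wr0
(5) want 1×ALU +2rd +1wr — RD_PORT → AL2|MU0|ME2|BR0|rd1|wr0
(6) want 1×MEM +2rd +0wr — RD_PORT → AL2|MU0|ME2|BR0|rd1|wr0
(7) want 1×MUL +2rd +1wr — FU → AL2|MU0|ME2|BR0|rd1|wr0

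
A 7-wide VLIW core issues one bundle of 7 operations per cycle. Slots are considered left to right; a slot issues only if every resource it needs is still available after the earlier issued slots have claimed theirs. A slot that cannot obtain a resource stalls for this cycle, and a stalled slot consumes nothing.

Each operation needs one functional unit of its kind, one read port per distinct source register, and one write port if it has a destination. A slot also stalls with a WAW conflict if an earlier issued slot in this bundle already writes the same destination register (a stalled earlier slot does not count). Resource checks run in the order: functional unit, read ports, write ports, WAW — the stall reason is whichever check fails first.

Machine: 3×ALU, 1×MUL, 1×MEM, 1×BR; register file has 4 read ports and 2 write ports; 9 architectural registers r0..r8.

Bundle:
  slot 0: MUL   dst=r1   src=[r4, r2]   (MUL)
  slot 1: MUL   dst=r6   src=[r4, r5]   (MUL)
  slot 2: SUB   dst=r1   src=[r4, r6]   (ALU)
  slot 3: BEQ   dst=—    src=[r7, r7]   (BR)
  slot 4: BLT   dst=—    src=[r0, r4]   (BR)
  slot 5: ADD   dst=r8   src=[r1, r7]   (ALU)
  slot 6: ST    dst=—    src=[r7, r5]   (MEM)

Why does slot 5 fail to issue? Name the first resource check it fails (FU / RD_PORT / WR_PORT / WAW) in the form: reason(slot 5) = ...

reason(slot 5) = RD_PORT

slot 0 (MUL): ISSUE — free A3,Mu0,Ld1,B1 rp2 wp1
slot 1 (MUL): stall FU — free A3,Mu0,Ld1,B1 rp2 wp1
slot 2 (ALU): stall WAW — free A3,Mu0,Ld1,B1 rp2 wp1
slot 3 (BR): ISSUE — free A3,Mu0,Ld1,B0 rp1 wp1
slot 4 (BR): stall FU — free A3,Mu0,Ld1,B0 rp1 wp1
slot 5 (ALU): stall RD_PORT — free A3,Mu0,Ld1,B0 rp1 wp1
slot 6 (MEM): stall RD_PORT — free A3,Mu0,Ld1,B0 rp1 wp1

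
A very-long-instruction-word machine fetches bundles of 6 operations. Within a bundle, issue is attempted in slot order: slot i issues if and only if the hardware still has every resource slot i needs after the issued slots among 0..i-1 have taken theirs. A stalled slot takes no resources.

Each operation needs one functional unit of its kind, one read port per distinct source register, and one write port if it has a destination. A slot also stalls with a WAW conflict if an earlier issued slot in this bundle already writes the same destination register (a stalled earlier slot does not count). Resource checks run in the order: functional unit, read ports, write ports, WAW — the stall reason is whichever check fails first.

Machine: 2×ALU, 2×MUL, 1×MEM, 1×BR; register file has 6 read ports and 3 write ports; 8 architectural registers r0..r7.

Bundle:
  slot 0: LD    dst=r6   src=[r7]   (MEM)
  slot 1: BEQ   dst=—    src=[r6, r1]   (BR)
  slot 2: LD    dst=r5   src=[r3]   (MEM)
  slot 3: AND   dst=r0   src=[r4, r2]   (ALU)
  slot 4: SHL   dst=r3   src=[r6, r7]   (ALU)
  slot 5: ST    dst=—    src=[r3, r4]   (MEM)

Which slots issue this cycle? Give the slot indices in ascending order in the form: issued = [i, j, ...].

#0 MEM src=r7 dispatched  <A:2 Mu:2 Ld:0 B:1 rd:5 wr:2>
#1 BR src=r6,r1 dispatched  <A:2 Mu:2 Ld:0 B:0 rd:3 wr:2>
#2 MEM src=r3 held:FU  <A:2 Mu:2 Ld:0 B:0 rd:3 wr:2>
#3 ALU src=r4,r2 dispatched  <A:1 Mu:2 Ld:0 B:0 rd:1 wr:1>
#4 ALU src=r6,r7 held:RD_PORT  <A:1 Mu:2 Ld:0 B:0 rd:1 wr:1>
#5 MEM src=r3,r4 held:FU  <A:1 Mu:2 Ld:0 B:0 rd:1 wr:1>

issued = [0, 1, 3]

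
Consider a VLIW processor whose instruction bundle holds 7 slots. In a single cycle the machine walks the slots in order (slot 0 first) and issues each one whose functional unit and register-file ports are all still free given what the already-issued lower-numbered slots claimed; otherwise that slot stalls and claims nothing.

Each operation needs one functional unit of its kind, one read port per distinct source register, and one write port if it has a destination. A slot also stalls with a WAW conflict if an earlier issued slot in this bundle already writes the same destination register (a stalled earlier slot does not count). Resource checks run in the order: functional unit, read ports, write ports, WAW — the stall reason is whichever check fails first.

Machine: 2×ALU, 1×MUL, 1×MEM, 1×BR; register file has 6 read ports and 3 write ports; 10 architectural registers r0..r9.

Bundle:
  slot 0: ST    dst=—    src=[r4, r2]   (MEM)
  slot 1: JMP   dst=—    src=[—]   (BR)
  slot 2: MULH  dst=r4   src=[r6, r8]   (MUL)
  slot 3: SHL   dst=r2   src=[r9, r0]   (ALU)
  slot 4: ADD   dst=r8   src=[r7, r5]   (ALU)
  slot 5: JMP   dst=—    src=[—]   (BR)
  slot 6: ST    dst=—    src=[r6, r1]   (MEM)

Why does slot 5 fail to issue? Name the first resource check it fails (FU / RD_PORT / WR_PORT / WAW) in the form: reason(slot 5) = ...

(0) want 1×MEM +2rd +0wr — yes → AL2|MU1|ME0|BR1|rd4|wr3
(1) want 1×BR +0rd +0wr — yes → AL2|MU1|ME0|BR0|rd4|wr3
(2) want 1×MUL +2rd +1wr — yes → AL2|MU0|ME0|BR0|rd2|wr2
(3) want 1×ALU +2rd +1wr — yes → AL1|MU0|ME0|BR0|rd0|wr1
(4) want 1×ALU +2rd +1wr — RD_PORT → AL1|MU0|ME0|BR0|rd0|wr1
(5) want 1×BR +0rd +0wr — FU → AL1|MU0|ME0|BR0|rd0|wr1
(6) want 1×MEM +2rd +0wr — FU → AL1|MU0|ME0|BR0|rd0|wr1

reason(slot 5) = FU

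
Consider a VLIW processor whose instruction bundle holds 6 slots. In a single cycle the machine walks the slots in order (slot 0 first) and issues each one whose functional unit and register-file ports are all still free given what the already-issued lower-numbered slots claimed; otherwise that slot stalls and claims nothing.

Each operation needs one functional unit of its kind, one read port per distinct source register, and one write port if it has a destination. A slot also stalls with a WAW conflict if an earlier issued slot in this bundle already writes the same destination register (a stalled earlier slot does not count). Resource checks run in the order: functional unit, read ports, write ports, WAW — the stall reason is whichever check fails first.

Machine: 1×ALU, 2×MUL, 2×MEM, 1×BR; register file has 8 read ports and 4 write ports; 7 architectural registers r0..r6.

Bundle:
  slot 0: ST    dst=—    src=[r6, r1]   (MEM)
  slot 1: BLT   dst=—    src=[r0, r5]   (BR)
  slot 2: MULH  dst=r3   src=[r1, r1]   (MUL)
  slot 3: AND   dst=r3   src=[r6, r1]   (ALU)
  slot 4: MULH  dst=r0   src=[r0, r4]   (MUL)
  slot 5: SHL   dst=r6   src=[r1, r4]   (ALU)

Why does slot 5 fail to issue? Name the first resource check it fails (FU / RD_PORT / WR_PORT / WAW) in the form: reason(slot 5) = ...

  0. MEM ⇒ go  {1A/2Mu/1Ld/1B | 6r 4w}
  1. BR ⇒ go  {1A/2Mu/1Ld/0B | 4r 4w}
  2. MUL→r3 ⇒ go  {1A/1Mu/1Ld/0B | 3r 3w}
  3. ALU→r3 ⇒ no(WAW)  {1A/1Mu/1Ld/0B | 3r 3w}
  4. MUL→r0 ⇒ go  {1A/0Mu/1Ld/0B | 1r 2w}
  5. ALU→r6 ⇒ no(RD_PORT)  {1A/0Mu/1Ld/0B | 1r 2w}

reason(slot 5) = RD_PORT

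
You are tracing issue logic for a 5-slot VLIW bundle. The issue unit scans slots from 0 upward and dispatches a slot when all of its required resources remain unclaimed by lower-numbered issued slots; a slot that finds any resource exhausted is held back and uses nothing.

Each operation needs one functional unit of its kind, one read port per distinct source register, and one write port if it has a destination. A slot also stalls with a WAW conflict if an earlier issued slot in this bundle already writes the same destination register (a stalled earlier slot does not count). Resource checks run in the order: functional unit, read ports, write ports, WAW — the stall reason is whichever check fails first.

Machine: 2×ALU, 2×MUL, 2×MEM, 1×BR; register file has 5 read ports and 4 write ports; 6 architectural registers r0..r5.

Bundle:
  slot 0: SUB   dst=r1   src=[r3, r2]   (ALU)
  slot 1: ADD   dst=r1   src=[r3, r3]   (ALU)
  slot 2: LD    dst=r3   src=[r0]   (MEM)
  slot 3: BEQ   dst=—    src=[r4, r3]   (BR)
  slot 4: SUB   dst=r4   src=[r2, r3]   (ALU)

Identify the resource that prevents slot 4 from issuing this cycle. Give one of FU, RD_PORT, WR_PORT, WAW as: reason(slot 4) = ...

(0) want 1×ALU +2rd +1wr — yes → AL1|MU2|ME2|BR1|rd3|wr3
(1) want 1×ALU +1rd +1wr — WAW → AL1|MU2|ME2|BR1|rd3|wr3
(2) want 1×MEM +1rd +1wr — yes → AL1|MU2|ME1|BR1|rd2|wr2
(3) want 1×BR +2rd +0wr — yes → AL1|MU2|ME1|BR0|rd0|wr2
(4) want 1×ALU +2rd +1wr — RD_PORT → AL1|MU2|ME1|BR0|rd0|wr2

reason(slot 4) = RD_PORT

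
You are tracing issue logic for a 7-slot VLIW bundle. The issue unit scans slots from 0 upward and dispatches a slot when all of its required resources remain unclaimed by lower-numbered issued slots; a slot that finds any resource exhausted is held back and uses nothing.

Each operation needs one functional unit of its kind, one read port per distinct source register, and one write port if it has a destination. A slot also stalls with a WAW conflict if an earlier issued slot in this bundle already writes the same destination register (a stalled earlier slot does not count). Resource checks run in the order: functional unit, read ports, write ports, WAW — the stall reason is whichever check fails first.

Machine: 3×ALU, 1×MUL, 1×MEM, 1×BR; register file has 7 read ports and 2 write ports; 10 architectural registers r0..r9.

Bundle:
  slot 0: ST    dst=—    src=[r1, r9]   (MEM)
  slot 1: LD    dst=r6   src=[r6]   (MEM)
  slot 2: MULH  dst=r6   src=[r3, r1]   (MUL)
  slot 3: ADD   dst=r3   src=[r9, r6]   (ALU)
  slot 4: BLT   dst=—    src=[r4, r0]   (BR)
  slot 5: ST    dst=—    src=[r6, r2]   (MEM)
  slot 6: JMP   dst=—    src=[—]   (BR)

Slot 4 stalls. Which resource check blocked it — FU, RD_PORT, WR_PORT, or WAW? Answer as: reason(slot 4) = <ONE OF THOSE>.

reason(slot 4) = RD_PORT

#0 MEM src=r1,r9 dispatched  <A:3 Mu:1 Ld:0 B:1 rd:5 wr:2>
#1 MEM src=r6 held:FU  <A:3 Mu:1 Ld:0 B:1 rd:5 wr:2>
#2 MUL src=r3,r1 dispatched  <A:3 Mu:0 Ld:0 B:1 rd:3 wr:1>
#3 ALU src=r9,r6 dispatched  <A:2 Mu:0 Ld:0 B:1 rd:1 wr:0>
#4 BR src=r4,r0 held:RD_PORT  <A:2 Mu:0 Ld:0 B:1 rd:1 wr:0>
#5 MEM src=r6,r2 held:FU  <A:2 Mu:0 Ld:0 B:1 rd:1 wr:0>
#6 BR src=- dispatched  <A:2 Mu:0 Ld:0 B:0 rd:1 wr:0>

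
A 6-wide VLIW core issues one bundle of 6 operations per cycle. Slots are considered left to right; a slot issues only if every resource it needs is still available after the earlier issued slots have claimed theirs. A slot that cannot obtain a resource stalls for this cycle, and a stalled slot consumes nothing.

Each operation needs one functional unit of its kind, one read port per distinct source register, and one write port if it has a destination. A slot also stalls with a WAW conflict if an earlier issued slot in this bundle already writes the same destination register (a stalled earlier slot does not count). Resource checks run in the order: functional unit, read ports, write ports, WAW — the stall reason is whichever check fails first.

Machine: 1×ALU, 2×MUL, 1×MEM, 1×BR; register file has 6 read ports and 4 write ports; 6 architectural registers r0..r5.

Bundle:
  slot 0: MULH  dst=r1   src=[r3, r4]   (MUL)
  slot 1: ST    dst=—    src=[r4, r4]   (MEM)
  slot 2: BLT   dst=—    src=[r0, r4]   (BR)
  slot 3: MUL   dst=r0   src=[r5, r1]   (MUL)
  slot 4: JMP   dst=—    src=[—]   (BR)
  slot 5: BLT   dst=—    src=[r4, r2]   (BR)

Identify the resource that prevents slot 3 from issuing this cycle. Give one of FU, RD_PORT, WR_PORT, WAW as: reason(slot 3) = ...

#0 MUL src=r3,r4 dispatched  <A:1 Mu:1 Ld:1 B:1 rd:4 wr:3>
#1 MEM src=r4,r4 dispatched  <A:1 Mu:1 Ld:0 B:1 rd:3 wr:3>
#2 BR src=r0,r4 dispatched  <A:1 Mu:1 Ld:0 B:0 rd:1 wr:3>
#3 MUL src=r5,r1 held:RD_PORT  <A:1 Mu:1 Ld:0 B:0 rd:1 wr:3>
#4 BR src=- held:FU  <A:1 Mu:1 Ld:0 B:0 rd:1 wr:3>
#5 BR src=r4,r2 held:FU  <A:1 Mu:1 Ld:0 B:0 rd:1 wr:3>

reason(slot 3) = RD_PORT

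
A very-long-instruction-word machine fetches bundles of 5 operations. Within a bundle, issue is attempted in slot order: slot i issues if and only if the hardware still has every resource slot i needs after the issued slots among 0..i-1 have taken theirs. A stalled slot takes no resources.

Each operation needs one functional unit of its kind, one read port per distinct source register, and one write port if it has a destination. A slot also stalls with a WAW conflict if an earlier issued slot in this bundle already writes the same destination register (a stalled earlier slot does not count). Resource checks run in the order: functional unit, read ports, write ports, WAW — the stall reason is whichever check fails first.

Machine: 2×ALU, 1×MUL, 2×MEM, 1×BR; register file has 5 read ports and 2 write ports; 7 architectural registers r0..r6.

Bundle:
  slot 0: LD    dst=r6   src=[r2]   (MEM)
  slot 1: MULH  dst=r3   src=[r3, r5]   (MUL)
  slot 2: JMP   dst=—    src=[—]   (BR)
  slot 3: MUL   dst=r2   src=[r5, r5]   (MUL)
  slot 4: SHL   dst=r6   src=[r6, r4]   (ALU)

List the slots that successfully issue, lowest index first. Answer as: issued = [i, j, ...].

issued = [0, 1, 2]

slot 0 (MEM): ISSUE — free A2,Mu1,Ld1,B1 rp4 wp1
slot 1 (MUL): ISSUE — free A2,Mu0,Ld1,B1 rp2 wp0
slot 2 (BR): ISSUE — free A2,Mu0,Ld1,B0 rp2 wp0
slot 3 (MUL): stall FU — free A2,Mu0,Ld1,B0 rp2 wp0
slot 4 (ALU): stall WR_PORT — free A2,Mu0,Ld1,B0 rp2 wp0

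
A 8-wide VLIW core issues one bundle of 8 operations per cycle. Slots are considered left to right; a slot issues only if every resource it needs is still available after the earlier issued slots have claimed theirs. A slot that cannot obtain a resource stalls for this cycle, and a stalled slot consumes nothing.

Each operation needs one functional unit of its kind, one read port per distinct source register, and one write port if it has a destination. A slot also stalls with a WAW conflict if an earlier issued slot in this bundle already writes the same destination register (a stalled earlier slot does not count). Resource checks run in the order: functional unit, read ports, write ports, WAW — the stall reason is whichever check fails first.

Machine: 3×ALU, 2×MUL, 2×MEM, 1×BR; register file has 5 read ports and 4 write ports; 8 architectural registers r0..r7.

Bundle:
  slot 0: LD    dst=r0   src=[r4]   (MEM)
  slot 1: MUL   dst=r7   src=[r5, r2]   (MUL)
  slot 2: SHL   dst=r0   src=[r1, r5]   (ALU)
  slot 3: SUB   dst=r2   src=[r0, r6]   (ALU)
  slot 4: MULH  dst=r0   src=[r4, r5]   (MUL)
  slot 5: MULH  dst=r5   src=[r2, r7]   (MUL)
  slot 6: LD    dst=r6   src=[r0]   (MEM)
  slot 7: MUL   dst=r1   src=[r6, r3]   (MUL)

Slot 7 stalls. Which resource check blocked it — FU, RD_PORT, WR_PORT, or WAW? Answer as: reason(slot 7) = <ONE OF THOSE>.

#0 MEM src=r4 dispatched  <A:3 Mu:2 Ld:1 B:1 rd:4 wr:3>
#1 MUL src=r5,r2 dispatched  <A:3 Mu:1 Ld:1 B:1 rd:2 wr:2>
#2 ALU src=r1,r5 held:WAW  <A:3 Mu:1 Ld:1 B:1 rd:2 wr:2>
#3 ALU src=r0,r6 dispatched  <A:2 Mu:1 Ld:1 B:1 rd:0 wr:1>
#4 MUL src=r4,r5 held:RD_PORT  <A:2 Mu:1 Ld:1 B:1 rd:0 wr:1>
#5 MUL src=r2,r7 held:RD_PORT  <A:2 Mu:1 Ld:1 B:1 rd:0 wr:1>
#6 MEM src=r0 held:RD_PORT  <A:2 Mu:1 Ld:1 B:1 rd:0 wr:1>
#7 MUL src=r6,r3 held:RD_PORT  <A:2 Mu:1 Ld:1 B:1 rd:0 wr:1>

reason(slot 7) = RD_PORT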